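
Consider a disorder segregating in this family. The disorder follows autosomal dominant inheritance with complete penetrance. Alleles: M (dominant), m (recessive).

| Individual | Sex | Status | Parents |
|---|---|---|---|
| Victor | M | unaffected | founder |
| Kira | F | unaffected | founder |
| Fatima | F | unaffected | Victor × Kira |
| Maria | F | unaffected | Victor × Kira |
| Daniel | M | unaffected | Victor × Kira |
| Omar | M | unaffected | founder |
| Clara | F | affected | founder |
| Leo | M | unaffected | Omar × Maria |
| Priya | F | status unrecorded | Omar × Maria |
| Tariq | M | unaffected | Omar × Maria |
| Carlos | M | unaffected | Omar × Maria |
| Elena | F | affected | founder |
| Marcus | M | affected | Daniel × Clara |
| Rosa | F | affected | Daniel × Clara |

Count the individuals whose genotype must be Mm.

Obligate heterozygotes: Marcus is affected so carries M and received m from Daniel (mm), so Marcus is Mm; Rosa is affected so carries M and received m from Daniel (mm), so Rosa is Mm.
Every other individual is either homozygous by phenotype or has at least one consistent homozygous assignment, so the count is 2.

2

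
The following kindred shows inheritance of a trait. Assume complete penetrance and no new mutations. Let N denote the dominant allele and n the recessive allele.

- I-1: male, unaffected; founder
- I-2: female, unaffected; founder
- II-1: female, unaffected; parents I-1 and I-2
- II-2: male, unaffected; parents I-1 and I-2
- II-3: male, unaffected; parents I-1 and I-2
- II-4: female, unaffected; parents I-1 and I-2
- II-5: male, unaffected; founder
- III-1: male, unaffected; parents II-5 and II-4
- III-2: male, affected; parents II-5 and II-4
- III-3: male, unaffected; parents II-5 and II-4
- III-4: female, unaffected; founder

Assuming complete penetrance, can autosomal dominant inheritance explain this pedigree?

Under autosomal dominant, III-2 (affected, male) cannot arise from II-5 (unaffected) × II-4 (unaffected).

No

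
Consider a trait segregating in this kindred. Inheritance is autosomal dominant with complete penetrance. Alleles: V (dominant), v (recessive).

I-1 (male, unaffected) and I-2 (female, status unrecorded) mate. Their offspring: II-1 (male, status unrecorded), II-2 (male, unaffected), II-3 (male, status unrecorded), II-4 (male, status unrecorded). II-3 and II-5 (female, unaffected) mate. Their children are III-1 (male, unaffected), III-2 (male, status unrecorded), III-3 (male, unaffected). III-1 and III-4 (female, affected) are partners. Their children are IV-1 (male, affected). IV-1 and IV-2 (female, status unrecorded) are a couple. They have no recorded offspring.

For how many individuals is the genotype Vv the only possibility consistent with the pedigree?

1

Obligate heterozygotes: IV-1 is affected so carries V and received v from III-1 (vv), so IV-1 is Vv.
Every other individual is either homozygous by phenotype or has at least one consistent homozygous assignment, so the count is 1.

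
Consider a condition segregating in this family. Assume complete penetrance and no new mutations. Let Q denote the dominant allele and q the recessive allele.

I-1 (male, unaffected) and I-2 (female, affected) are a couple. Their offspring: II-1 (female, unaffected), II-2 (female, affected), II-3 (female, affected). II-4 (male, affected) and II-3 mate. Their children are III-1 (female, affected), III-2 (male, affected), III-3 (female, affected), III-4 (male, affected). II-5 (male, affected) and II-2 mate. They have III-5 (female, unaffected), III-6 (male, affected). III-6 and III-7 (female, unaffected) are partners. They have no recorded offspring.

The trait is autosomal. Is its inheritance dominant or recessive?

II-5 and II-2 are both affected yet have an unaffected child III-5. Under a recessive model two affected parents are homozygous and every child would be affected, so the trait cannot be recessive.

dominant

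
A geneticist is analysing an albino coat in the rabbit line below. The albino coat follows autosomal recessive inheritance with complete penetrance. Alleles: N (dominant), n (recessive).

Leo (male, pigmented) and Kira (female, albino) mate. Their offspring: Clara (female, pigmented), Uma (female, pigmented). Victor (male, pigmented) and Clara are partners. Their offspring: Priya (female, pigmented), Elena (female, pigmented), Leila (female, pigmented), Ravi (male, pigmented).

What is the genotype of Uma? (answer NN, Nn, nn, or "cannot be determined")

From phenotype alone, Uma is NN or Nn.
Uma is pigmented so carries N and received n from Kira (nn), so Uma is Nn.

Nn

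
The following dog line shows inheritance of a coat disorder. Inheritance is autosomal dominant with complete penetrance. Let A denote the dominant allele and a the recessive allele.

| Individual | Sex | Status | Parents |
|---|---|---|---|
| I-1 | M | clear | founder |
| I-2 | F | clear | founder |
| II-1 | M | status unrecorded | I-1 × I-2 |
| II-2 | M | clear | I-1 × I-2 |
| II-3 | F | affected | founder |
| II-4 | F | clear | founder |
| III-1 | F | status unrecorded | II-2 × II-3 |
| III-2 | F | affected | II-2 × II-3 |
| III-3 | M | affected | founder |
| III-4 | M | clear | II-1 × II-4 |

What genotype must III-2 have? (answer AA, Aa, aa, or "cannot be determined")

Aa

From phenotype alone, III-2 is AA or Aa.
III-2 is affected so carries A and received a from II-2 (aa), so III-2 is Aa.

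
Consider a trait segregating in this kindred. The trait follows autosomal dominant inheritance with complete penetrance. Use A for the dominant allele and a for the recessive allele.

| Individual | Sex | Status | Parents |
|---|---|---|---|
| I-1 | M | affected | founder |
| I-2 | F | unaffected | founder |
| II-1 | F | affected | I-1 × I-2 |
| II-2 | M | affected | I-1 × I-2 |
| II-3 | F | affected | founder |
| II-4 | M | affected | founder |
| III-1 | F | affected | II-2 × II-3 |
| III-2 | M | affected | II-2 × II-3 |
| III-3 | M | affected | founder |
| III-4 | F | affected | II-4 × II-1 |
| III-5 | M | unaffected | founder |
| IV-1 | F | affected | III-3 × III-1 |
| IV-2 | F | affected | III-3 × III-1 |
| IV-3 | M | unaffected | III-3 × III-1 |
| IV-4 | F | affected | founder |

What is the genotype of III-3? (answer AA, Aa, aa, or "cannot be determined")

From phenotype alone, III-3 is AA or Aa.
III-3 is affected so carries A and passed a to IV-3 (aa), so III-3 is Aa.

Aa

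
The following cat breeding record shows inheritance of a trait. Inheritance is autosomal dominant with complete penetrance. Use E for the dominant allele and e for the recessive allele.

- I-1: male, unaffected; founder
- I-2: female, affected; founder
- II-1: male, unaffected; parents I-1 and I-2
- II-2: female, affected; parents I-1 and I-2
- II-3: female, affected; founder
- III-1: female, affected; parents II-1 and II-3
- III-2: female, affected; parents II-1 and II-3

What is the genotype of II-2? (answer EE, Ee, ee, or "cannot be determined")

Ee

From phenotype alone, II-2 is EE or Ee.
II-2 is affected so carries E and received e from I-1 (ee), so II-2 is Ee.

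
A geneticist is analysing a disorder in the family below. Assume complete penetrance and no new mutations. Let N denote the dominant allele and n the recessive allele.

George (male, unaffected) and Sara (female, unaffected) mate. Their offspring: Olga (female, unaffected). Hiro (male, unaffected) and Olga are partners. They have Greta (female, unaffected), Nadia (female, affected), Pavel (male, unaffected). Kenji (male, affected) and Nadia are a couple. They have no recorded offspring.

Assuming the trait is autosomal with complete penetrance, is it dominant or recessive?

Hiro and Olga are both unaffected yet have an affected child Nadia. Under dominance, an affected child requires at least one affected parent, so the trait cannot be dominant.

recessive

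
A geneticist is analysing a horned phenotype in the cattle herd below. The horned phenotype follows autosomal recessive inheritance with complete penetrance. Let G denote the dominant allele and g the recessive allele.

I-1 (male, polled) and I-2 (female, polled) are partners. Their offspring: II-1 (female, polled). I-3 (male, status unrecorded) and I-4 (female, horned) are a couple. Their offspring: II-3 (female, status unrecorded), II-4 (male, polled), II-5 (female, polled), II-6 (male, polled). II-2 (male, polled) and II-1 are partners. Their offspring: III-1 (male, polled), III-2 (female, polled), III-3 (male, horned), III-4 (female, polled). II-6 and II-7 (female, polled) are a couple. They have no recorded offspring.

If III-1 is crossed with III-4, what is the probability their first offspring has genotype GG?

4/9

II-2 is polled so carries G and passed g to III-3 (gg), so II-2 is Gg.
II-1 is polled so carries G and passed g to III-3 (gg), so II-1 is Gg.
III-1 is a polled offspring of II-2 (Gg) × II-1 (Gg), whose cross gives 1/4 GG : 1/2 Gg : 1/4 gg; conditioning on being polled, III-1 is GG with probability 1/3, Gg with probability 2/3.
III-4 is a polled offspring of II-2 (Gg) × II-1 (Gg), whose cross gives 1/4 GG : 1/2 Gg : 1/4 gg; conditioning on being polled, III-4 is GG with probability 1/3, Gg with probability 2/3.
Summing over parental genotype combinations, P(offspring has genotype GG) = 1/9·1 + 2/9·1/2 + 2/9·1/2 + 4/9·1/4 = 4/9.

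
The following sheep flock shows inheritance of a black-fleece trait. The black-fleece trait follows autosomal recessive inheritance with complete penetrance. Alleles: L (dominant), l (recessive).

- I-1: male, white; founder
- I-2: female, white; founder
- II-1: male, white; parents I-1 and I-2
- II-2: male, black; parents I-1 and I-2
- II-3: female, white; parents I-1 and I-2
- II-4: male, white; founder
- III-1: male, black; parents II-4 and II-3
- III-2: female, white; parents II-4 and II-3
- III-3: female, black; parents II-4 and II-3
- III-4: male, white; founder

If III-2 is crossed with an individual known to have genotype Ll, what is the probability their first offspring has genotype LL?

II-4 is white so carries L and passed l to III-1 (ll), so II-4 is Ll.
II-3 is white so carries L and passed l to III-1 (ll), so II-3 is Ll.
III-2 is a white offspring of II-4 (Ll) × II-3 (Ll), whose cross gives 1/4 LL : 1/2 Ll : 1/4 ll; conditioning on being white, III-2 is LL with probability 1/3, Ll with probability 2/3.
Summing over parental genotype combinations, P(offspring has genotype LL) = 1/3·1/2 + 2/3·1/4 = 1/3.

1/3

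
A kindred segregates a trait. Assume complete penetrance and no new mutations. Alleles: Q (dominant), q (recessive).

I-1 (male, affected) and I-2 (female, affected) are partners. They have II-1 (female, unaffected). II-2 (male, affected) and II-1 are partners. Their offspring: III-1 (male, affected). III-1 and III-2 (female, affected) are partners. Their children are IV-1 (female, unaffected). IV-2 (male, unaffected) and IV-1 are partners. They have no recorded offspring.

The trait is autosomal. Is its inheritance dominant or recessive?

dominant

I-1 and I-2 are both affected yet have an unaffected child II-1. Under a recessive model two affected parents are homozygous and every child would be affected, so the trait cannot be recessive.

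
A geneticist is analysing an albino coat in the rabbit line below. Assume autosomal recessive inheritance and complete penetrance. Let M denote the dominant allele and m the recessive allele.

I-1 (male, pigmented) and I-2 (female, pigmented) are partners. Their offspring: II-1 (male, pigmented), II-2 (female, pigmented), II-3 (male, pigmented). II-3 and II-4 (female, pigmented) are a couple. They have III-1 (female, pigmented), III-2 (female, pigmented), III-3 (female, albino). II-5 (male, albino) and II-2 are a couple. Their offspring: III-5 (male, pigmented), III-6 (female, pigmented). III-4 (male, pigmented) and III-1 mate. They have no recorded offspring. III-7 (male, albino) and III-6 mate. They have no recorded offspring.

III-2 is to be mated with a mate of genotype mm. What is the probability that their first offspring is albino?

II-3 is pigmented so carries M and passed m to III-3 (mm), so II-3 is Mm.
II-4 is pigmented so carries M and passed m to III-3 (mm), so II-4 is Mm.
III-2 is a pigmented offspring of II-3 (Mm) × II-4 (Mm), whose cross gives 1/4 MM : 1/2 Mm : 1/4 mm; conditioning on being pigmented, III-2 is MM with probability 1/3, Mm with probability 2/3.
Summing over parental genotype combinations, P(offspring is albino) = 2/3·1/2 = 1/3.

1/3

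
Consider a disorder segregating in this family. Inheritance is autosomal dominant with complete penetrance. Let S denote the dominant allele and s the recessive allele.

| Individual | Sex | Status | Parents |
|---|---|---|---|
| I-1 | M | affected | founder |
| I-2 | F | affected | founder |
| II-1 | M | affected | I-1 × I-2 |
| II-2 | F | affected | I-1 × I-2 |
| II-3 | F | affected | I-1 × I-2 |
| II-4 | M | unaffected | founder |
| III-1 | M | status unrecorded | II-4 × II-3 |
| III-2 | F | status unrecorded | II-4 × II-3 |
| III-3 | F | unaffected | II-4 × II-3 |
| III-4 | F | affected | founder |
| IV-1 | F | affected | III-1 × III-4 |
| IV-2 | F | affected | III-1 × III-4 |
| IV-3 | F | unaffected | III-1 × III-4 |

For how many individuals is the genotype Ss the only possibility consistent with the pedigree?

Obligate heterozygotes: II-3 is affected so carries S and passed s to III-3 (ss), so II-3 is Ss; III-4 is affected so carries S and passed s to IV-3 (ss), so III-4 is Ss.
Every other individual is either homozygous by phenotype or has at least one consistent homozygous assignment, so the count is 2.

2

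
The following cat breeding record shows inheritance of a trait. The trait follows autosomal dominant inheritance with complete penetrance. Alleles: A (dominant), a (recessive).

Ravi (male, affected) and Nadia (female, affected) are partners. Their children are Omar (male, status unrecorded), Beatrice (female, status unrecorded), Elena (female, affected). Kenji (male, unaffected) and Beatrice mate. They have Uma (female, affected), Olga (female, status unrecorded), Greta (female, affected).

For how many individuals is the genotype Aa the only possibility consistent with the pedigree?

2

Obligate heterozygotes: Uma is affected so carries A and received a from Kenji (aa), so Uma is Aa; Greta is affected so carries A and received a from Kenji (aa), so Greta is Aa.
Every other individual is either homozygous by phenotype or has at least one consistent homozygous assignment, so the count is 2.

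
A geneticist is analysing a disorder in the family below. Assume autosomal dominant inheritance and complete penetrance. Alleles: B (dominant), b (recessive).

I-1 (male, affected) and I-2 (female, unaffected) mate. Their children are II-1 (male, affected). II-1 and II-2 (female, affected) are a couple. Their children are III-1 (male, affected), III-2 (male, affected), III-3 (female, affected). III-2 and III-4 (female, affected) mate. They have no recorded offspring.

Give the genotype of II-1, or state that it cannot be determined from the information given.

From phenotype alone, II-1 is BB or Bb.
II-1 is affected so carries B and received b from I-2 (bb), so II-1 is Bb.

Bb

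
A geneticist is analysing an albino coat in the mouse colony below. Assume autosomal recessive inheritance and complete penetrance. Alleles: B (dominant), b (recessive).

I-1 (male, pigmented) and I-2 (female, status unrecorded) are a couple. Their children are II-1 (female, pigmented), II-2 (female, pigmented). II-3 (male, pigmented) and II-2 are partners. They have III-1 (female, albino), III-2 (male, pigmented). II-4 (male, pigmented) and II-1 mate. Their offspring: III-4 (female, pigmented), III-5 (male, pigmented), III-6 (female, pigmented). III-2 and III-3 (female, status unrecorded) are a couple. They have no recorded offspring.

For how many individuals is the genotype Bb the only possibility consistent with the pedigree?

2

Obligate heterozygotes: II-2 is pigmented so carries B and passed b to III-1 (bb), so II-2 is Bb; II-3 is pigmented so carries B and passed b to III-1 (bb), so II-3 is Bb.
Every other individual is either homozygous by phenotype or has at least one consistent homozygous assignment, so the count is 2.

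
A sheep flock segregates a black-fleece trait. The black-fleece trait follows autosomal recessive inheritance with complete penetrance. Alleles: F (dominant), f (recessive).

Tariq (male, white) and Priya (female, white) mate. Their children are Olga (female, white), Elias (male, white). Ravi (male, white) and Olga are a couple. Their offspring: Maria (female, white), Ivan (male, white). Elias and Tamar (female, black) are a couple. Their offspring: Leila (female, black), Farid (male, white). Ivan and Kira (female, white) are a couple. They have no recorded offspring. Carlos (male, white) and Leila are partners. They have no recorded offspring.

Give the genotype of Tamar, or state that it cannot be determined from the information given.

Tamar is black, so Tamar is ff.

ff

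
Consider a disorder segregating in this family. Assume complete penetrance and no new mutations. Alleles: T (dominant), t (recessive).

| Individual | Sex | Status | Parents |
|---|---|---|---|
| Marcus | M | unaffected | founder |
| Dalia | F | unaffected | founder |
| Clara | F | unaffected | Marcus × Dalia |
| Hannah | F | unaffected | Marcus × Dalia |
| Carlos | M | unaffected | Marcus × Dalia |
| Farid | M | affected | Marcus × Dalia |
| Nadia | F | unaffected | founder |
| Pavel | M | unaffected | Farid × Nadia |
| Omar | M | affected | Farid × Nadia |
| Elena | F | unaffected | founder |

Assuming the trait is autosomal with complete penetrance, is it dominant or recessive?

recessive

Marcus and Dalia are both unaffected yet have an affected child Farid. Under dominance, an affected child requires at least one affected parent, so the trait cannot be dominant.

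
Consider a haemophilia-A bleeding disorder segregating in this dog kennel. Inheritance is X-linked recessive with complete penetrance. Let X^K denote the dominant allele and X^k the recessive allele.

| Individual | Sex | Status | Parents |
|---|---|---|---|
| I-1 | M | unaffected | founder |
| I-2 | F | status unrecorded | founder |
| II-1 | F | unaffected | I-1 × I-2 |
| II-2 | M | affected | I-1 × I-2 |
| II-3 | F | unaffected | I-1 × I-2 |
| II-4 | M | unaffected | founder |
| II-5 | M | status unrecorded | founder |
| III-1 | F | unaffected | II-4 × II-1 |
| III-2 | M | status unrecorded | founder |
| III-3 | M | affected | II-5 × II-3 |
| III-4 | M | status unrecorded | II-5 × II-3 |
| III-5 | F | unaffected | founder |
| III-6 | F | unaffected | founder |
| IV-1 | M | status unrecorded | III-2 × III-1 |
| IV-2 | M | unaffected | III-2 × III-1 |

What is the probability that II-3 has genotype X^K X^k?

1

II-3 is unaffected so carries K and passed k to III-3 (X^k Y), so II-3 is X^K X^k, giving P(X^K X^k) = 1.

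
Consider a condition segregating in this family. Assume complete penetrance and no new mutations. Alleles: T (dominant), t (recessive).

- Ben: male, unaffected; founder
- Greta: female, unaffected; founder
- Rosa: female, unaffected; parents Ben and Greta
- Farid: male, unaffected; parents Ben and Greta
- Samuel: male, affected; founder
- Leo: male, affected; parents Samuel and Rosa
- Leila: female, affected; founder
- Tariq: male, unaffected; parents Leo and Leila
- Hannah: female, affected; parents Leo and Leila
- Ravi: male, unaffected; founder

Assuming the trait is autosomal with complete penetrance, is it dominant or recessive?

Leo and Leila are both affected yet have an unaffected child Tariq. Under a recessive model two affected parents are homozygous and every child would be affected, so the trait cannot be recessive.

dominant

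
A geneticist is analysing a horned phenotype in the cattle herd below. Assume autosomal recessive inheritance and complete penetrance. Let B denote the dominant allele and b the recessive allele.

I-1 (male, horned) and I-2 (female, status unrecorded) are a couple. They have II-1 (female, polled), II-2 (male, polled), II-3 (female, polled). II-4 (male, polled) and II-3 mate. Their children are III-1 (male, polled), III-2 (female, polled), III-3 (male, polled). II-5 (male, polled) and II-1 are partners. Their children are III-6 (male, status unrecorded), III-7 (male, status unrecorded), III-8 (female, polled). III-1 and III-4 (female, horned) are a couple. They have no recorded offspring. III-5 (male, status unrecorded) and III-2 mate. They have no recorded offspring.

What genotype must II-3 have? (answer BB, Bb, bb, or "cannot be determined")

From phenotype alone, II-3 is BB or Bb.
II-3 is polled so carries B and received b from I-1 (bb), so II-3 is Bb.

Bb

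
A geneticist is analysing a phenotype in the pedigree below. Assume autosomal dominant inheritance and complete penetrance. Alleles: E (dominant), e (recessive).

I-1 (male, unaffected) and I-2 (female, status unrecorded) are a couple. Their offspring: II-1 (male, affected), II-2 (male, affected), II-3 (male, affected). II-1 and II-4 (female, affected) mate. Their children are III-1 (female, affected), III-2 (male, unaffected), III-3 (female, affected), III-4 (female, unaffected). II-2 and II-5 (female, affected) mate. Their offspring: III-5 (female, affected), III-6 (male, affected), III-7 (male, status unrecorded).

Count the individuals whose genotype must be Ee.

4

Obligate heterozygotes: II-1 is affected so carries E and received e from I-1 (ee), so II-1 is Ee; II-2 is affected so carries E and received e from I-1 (ee), so II-2 is Ee; II-3 is affected so carries E and received e from I-1 (ee), so II-3 is Ee; II-4 is affected so carries E and passed e to III-2 (ee), so II-4 is Ee.
Every other individual is either homozygous by phenotype or has at least one consistent homozygous assignment, so the count is 4.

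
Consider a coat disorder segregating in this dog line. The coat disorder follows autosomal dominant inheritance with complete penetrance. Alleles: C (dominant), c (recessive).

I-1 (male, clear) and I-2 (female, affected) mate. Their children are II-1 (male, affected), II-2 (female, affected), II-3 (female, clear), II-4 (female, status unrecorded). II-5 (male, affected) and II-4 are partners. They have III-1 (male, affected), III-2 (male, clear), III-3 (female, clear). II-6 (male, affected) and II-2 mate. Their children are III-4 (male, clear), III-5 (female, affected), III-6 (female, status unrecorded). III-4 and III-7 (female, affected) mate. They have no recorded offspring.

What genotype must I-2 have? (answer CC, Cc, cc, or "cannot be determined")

From phenotype alone, I-2 is CC or Cc.
I-2 is affected so carries C and passed c to II-3 (cc), so I-2 is Cc.

Cc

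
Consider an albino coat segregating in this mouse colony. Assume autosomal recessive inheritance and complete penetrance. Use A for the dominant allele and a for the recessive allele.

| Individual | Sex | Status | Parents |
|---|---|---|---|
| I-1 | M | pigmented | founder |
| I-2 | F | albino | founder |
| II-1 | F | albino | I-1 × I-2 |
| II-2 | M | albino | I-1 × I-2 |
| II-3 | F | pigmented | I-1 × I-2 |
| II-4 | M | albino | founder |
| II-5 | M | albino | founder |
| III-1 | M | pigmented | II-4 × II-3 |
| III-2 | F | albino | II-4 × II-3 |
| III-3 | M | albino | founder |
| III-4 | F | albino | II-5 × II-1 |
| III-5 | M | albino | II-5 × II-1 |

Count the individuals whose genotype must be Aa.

3

Obligate heterozygotes: I-1 is pigmented so carries A and passed a to II-1 (aa), so I-1 is Aa; II-3 is pigmented so carries A and received a from I-2 (aa), so II-3 is Aa; III-1 is pigmented so carries A and received a from II-4 (aa), so III-1 is Aa.
Every other individual is either homozygous by phenotype or has at least one consistent homozygous assignment, so the count is 3.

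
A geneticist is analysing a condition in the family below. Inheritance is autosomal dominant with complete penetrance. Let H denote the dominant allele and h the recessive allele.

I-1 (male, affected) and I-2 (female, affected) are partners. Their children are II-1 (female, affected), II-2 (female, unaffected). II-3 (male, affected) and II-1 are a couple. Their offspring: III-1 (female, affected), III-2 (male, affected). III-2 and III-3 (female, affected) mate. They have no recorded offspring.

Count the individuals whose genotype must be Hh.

Obligate heterozygotes: I-1 is affected so carries H and passed h to II-2 (hh), so I-1 is Hh; I-2 is affected so carries H and passed h to II-2 (hh), so I-2 is Hh.
Every other individual is either homozygous by phenotype or has at least one consistent homozygous assignment, so the count is 2.

2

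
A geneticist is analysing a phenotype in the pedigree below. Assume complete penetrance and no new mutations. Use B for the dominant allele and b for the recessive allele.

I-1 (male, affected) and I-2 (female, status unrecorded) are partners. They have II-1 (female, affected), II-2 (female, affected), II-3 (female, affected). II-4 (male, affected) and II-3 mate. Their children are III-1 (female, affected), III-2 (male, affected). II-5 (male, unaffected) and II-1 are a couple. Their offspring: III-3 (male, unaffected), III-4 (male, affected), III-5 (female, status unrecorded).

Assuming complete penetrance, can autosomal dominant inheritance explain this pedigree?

Yes

A consistent assignment under autosomal dominant exists: I-1 BB, I-2 Bb, II-1 Bb, II-2 BB, II-3 BB, II-4 BB, II-5 bb, III-1 BB, III-2 BB, III-3 bb, III-4 Bb, III-5 Bb.
In this assignment every recorded phenotype matches its genotype and every non-founder's genotype is obtainable from its parents' genotypes, so the pedigree is consistent.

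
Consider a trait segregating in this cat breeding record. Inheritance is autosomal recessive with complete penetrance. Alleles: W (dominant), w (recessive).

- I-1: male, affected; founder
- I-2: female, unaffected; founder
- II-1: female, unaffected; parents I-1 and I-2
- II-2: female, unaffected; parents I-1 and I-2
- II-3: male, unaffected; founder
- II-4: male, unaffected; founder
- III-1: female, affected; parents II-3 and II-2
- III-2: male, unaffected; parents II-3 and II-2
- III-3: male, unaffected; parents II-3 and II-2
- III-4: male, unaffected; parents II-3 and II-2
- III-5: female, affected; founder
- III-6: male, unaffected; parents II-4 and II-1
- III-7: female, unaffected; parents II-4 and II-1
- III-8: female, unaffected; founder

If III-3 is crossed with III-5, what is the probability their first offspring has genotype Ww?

2/3

II-3 is unaffected so carries W and passed w to III-1 (ww), so II-3 is Ww.
II-2 is unaffected so carries W and received w from I-1 (ww), so II-2 is Ww.
III-3 is an unaffected offspring of II-3 (Ww) × II-2 (Ww), whose cross gives 1/4 WW : 1/2 Ww : 1/4 ww; conditioning on being unaffected, III-3 is WW with probability 1/3, Ww with probability 2/3.
III-5 is affected, so III-5 is ww.
Summing over parental genotype combinations, P(offspring has genotype Ww) = 1/3·1 + 2/3·1/2 = 2/3.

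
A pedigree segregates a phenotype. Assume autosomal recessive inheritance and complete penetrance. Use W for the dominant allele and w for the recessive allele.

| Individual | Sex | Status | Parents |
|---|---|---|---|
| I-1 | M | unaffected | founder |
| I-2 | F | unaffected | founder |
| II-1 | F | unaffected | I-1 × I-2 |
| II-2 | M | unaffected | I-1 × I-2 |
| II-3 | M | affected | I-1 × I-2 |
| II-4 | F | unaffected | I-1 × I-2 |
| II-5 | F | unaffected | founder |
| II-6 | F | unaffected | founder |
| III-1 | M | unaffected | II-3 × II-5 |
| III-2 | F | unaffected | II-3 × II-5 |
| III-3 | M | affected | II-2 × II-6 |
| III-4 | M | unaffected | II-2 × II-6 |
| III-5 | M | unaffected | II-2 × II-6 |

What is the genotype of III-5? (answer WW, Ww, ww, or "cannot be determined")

III-5's phenotype allows WW or Ww, and no parent or child forces a single allele at both positions; consistent genotype assignments exist with III-5 as WW or Ww.

cannot be determined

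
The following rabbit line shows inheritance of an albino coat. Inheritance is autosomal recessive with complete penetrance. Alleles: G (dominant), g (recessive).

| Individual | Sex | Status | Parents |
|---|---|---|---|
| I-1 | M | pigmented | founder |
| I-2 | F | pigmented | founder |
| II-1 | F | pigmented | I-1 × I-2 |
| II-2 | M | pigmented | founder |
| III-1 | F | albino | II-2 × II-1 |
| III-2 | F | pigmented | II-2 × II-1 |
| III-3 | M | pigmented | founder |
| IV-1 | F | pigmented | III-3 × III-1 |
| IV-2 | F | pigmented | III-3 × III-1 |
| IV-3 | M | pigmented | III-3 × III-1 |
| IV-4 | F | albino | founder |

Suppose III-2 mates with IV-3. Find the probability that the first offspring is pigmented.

II-2 is pigmented so carries G and passed g to III-1 (gg), so II-2 is Gg.
II-1 is pigmented so carries G and passed g to III-1 (gg), so II-1 is Gg.
III-2 is a pigmented offspring of II-2 (Gg) × II-1 (Gg), whose cross gives 1/4 GG : 1/2 Gg : 1/4 gg; conditioning on being pigmented, III-2 is GG with probability 1/3, Gg with probability 2/3.
IV-3 is pigmented so carries G and received g from III-1 (gg), so IV-3 is Gg.
Summing over parental genotype combinations, P(offspring is pigmented) = 1/3·1 + 2/3·3/4 = 5/6.

5/6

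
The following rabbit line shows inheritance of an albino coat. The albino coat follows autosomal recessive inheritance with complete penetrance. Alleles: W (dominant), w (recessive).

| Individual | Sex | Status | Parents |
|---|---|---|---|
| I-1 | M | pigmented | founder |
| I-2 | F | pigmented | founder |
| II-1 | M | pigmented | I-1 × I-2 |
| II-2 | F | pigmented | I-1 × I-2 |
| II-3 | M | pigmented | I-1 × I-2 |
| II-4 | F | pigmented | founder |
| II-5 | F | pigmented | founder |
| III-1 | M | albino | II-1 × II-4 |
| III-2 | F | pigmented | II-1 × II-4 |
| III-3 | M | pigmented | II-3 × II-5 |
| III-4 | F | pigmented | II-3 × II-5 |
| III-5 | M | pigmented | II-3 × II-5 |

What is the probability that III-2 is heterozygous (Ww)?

2/3

II-1 is pigmented so carries W and passed w to III-1 (ww), so II-1 is Ww.
II-4 is pigmented so carries W and passed w to III-1 (ww), so II-4 is Ww.
Their cross gives offspring ratios 1/4 WW : 1/2 Ww : 1/4 ww. Conditioning on III-2 being pigmented, P(Ww) = 1/2 / 3/4 = 2/3.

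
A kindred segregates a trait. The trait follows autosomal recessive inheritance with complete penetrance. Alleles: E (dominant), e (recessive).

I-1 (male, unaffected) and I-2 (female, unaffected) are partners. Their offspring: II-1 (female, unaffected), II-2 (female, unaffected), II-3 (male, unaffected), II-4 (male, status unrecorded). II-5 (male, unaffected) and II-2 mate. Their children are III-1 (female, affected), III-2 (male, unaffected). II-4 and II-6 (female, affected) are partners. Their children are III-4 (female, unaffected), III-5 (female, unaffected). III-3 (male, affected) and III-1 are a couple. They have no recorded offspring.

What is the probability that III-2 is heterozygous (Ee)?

II-5 is unaffected so carries E and passed e to III-1 (ee), so II-5 is Ee.
II-2 is unaffected so carries E and passed e to III-1 (ee), so II-2 is Ee.
Their cross gives offspring ratios 1/4 EE : 1/2 Ee : 1/4 ee. Conditioning on III-2 being unaffected, P(Ee) = 1/2 / 3/4 = 2/3.

2/3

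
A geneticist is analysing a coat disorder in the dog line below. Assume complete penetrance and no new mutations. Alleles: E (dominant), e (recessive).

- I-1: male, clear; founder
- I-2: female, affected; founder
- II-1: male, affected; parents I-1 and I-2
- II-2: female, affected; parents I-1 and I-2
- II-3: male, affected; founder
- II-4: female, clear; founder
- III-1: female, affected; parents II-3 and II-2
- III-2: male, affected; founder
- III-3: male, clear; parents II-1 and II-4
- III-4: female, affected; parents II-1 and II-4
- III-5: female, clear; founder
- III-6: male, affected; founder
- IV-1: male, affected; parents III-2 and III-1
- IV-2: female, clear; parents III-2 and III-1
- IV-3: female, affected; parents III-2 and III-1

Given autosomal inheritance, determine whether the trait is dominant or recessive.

dominant

III-2 and III-1 are both affected yet have a clear child IV-2. Under a recessive model two affected parents are homozygous and every child would be affected, so the trait cannot be recessive.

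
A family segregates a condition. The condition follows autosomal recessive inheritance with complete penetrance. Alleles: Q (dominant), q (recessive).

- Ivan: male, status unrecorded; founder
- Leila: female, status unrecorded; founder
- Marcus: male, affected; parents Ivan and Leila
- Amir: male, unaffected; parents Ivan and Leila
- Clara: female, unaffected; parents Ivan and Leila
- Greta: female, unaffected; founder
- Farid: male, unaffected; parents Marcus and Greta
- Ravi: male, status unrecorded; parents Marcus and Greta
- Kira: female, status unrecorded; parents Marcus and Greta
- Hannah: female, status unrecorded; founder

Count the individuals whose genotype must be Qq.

1

Obligate heterozygotes: Farid is unaffected so carries Q and received q from Marcus (qq), so Farid is Qq.
Every other individual is either homozygous by phenotype or has at least one consistent homozygous assignment, so the count is 1.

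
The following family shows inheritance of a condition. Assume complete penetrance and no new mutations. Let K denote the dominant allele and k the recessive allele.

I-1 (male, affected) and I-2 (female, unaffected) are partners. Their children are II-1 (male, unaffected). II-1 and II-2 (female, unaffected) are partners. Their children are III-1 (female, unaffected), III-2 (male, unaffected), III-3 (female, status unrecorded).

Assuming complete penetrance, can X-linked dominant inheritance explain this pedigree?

A consistent assignment under X-linked dominant exists: I-1 X^K Y, I-2 X^k X^k, II-1 X^k Y, II-2 X^k X^k, III-1 X^k X^k, III-2 X^k Y, III-3 X^k X^k.
In this assignment every recorded phenotype matches its genotype and every non-founder's genotype is obtainable from its parents' genotypes, so the pedigree is consistent.

Yes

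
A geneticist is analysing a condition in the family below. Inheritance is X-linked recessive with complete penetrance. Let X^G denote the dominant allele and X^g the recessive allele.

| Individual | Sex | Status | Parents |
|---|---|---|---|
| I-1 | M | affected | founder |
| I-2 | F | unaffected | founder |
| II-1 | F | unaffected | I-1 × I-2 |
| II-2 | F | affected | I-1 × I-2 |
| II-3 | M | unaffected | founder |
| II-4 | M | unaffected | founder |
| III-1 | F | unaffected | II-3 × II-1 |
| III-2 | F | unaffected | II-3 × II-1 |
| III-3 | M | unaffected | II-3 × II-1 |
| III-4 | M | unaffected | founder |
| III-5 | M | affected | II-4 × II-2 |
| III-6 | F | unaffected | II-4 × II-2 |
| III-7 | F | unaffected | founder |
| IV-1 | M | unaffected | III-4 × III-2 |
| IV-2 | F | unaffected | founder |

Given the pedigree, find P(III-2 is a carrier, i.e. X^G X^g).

II-3 is unaffected, so II-3 is X^G Y.
II-1 is unaffected so carries G and received g from I-1 (X^g Y), so II-1 is X^G X^g.
Their cross gives offspring ratios 1/2 X^G X^G : 1/2 X^G X^g. Conditioning on III-2 being unaffected, P(X^G X^g) = 1/2 / 1 = 1/2 before taking III-2's own offspring into account.
III-4 is unaffected, so III-4 is X^G Y.
Now use III-2's offspring. Probability of each recorded status — unaffected son IV-1: 1/2 if III-2 is X^G X^g, 1 if X^G X^G.
Bayes: P(X^G X^g) = 1/2·1/2 / (1/2·1/2 + 1/2·1) = 1/3.

1/3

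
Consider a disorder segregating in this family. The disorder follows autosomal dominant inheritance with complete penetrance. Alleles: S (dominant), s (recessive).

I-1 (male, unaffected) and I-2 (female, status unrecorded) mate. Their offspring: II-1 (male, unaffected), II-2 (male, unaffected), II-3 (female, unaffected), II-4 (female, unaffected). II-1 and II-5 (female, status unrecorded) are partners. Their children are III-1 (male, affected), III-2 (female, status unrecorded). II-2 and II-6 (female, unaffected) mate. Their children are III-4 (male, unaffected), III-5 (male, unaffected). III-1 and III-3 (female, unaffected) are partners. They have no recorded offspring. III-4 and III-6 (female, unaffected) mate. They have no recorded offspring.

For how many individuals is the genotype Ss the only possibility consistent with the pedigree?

Obligate heterozygotes: III-1 is affected so carries S and received s from II-1 (ss), so III-1 is Ss.
Every other individual is either homozygous by phenotype or has at least one consistent homozygous assignment, so the count is 1.

1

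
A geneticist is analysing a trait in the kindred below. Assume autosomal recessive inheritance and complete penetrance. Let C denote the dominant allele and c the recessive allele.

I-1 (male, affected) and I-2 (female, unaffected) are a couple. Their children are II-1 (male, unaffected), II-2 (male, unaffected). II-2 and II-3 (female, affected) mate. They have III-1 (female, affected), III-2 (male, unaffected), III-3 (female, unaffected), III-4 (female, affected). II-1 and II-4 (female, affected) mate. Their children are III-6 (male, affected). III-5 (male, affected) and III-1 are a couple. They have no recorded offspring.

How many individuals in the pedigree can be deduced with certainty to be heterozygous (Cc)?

4

Obligate heterozygotes: II-1 is unaffected so carries C and received c from I-1 (cc), so II-1 is Cc; II-2 is unaffected so carries C and received c from I-1 (cc), so II-2 is Cc; III-2 is unaffected so carries C and received c from II-3 (cc), so III-2 is Cc; III-3 is unaffected so carries C and received c from II-3 (cc), so III-3 is Cc.
Every other individual is either homozygous by phenotype or has at least one consistent homozygous assignment, so the count is 4.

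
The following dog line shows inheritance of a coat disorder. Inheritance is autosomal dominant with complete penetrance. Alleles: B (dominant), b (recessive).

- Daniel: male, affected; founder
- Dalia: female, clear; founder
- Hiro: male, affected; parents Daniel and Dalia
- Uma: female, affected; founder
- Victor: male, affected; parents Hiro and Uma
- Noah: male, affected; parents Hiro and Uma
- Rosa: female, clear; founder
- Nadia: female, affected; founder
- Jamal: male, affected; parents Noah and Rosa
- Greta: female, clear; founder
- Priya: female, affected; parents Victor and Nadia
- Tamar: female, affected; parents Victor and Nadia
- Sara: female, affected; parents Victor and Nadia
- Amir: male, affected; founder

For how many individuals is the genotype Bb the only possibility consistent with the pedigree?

Obligate heterozygotes: Hiro is affected so carries B and received b from Dalia (bb), so Hiro is Bb; Jamal is affected so carries B and received b from Rosa (bb), so Jamal is Bb.
Every other individual is either homozygous by phenotype or has at least one consistent homozygous assignment, so the count is 2.

2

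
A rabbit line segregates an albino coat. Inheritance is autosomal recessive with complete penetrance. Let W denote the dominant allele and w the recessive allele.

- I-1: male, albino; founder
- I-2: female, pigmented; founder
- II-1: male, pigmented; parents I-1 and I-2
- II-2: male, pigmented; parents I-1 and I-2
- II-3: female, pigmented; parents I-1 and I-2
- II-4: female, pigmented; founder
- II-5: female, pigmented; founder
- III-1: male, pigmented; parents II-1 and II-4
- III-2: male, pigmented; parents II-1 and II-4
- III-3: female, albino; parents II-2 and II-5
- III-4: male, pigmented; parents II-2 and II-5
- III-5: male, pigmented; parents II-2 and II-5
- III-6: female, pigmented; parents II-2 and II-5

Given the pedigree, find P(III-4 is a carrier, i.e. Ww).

2/3

II-2 is pigmented so carries W and received w from I-1 (ww), so II-2 is Ww.
II-5 is pigmented so carries W and passed w to III-3 (ww), so II-5 is Ww.
Their cross gives offspring ratios 1/4 WW : 1/2 Ww : 1/4 ww. Conditioning on III-4 being pigmented, P(Ww) = 1/2 / 3/4 = 2/3.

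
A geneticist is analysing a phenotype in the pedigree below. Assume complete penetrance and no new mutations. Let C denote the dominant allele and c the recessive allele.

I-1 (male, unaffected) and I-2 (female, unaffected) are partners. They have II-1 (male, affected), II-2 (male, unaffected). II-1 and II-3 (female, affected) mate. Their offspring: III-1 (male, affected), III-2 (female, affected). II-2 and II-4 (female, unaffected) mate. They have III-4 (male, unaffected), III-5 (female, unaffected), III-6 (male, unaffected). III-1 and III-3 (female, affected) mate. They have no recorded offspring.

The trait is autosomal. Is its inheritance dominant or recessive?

recessive

I-1 and I-2 are both unaffected yet have an affected child II-1. Under dominance, an affected child requires at least one affected parent, so the trait cannot be dominant.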